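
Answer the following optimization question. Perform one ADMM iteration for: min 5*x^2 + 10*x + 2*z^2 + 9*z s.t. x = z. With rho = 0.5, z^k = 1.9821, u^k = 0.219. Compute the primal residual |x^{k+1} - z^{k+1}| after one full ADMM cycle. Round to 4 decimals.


ADMM iteration with rho = 0.5, z^k = 1.9821, u^k = 0.219
Step 1: x-update.
Minimize 5*x^2 + 10*x + (0.5/2)*(x - 1.9821 + 0.219)^2
FOC: (2*5 + 0.5)*x = -10 + 0.5*(1.9821 - 0.219)
x^{k+1} = -0.8684
Step 2: z-update.
Minimize 2*z^2 + 9*z + (0.5/2)*(-0.8684 - z + 0.219)^2
FOC: (2*2 + 0.5)*z = -9 + 0.5*(-0.8684 + 0.219)
z^{k+1} = -2.0722
Step 3: u-update.
u^{k+1} = 0.219 - 0.8684 + 2.0722 = 1.4227
Step 4: Primal residual = |-0.8684 + 2.0722| = 1.2037


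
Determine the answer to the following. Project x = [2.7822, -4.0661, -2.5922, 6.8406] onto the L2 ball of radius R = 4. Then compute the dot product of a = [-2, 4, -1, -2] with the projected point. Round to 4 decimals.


Step 1: Compute ||x|| (intermediates to 6 decimals).
||x|| = sqrt(2.7822^2 + (-4.0661)^2 + (-2.5922)^2 + 6.8406^2) = 8.8197
Step 2: Project.
Since ||x|| > R, scale = R/||x|| = 4/8.8197 = 0.45353, proj(x) = scale * x
proj(x) = [1.261811, -1.844098, -1.17564, 3.102417]
Step 3: Dot product.
a^T * proj(x) = -2*1.261811 + 4*(-1.844098) - 1*(-1.17564) - 2*3.102417 = -14.9292


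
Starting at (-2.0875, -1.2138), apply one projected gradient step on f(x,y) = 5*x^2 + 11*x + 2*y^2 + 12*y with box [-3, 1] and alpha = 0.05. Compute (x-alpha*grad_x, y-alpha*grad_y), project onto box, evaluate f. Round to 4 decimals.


Step 1: Compute gradient at (-2.0875, -1.2138).
grad_x = 2*5*-2.0875 + 11 = -9.875
grad_y = 2*2*-1.2138 + 12 = 7.1448
Step 2: Gradient step.
x_raw = -2.0875 - 0.05*-9.875 = -1.5938
y_raw = -1.2138 - 0.05*7.1448 = -1.571
Step 3: Project onto [-3, 1].
x_proj = clip(-1.5938) = -1.5938
y_proj = clip(-1.571) = -1.571
Step 4: Evaluate f.
f(-1.5938, -1.571) = -18.7472


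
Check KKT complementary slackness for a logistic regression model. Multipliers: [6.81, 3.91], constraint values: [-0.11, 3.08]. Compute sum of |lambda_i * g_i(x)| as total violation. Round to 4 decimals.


KKT complementary slackness check:
lambda_1 * g_1 = 6.81 * -0.11 = -0.7491
lambda_2 * g_2 = 3.91 * 3.08 = 12.0428
Total violation = 0.7491 + 12.0428 = 12.7919


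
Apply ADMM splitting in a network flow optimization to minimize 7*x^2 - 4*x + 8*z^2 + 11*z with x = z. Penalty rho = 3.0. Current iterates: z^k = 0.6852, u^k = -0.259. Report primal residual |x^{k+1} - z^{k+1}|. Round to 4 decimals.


ADMM iteration with rho = 3.0, z^k = 0.6852, u^k = -0.259
Step 1: x-update.
Minimize 7*x^2 - 4*x + (3.0/2)*(x - 0.6852 - 0.259)^2
FOC: (2*7 + 3.0)*x = 4 + 3.0*(0.6852 + 0.259)
x^{k+1} = 0.4019
Step 2: z-update.
Minimize 8*z^2 + 11*z + (3.0/2)*(0.4019 - z - 0.259)^2
FOC: (2*8 + 3.0)*z = -11 + 3.0*(0.4019 - 0.259)
z^{k+1} = -0.5564
Step 3: u-update.
u^{k+1} = -0.259 + 0.4019 + 0.5564 = 0.6993
Step 4: Primal residual = |0.4019 + 0.5564| = 0.9583


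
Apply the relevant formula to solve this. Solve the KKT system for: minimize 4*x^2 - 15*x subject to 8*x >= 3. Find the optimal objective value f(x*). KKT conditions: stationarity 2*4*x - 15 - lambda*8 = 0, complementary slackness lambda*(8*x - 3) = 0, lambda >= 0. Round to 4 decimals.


Step 1: Try lambda = 0 (constraint inactive).
Stationarity: 2*4*x - 15 = 0
x* = 15/(2*4) = 1.875
Check constraint: 8*1.875 = 15.0 >= 3 -- satisfied.
Step 2: Compute optimal value.
f(x*) = 4*1.875^2 - 15*1.875 = -14.0625


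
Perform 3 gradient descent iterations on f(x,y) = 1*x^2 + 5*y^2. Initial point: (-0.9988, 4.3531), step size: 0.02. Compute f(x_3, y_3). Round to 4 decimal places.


Gradient descent on f(x,y) = 1*x^2 + 5*y^2.
Starting point: (-0.9988, 4.3531), alpha = 0.02
Step 1: grad_x = 2*1*-0.9988 = -1.9976, grad_y = 2*5*4.3531 = 43.531
  x_1 = -0.9988 - 0.02*-1.9976 = -0.9588
  y_1 = 4.3531 - 0.02*43.531 = 3.4825
Step 2: grad_x = 2*1*-0.9588 = -1.9177, grad_y = 2*5*3.4825 = 34.8248
  x_2 = -0.9588 - 0.02*-1.9177 = -0.9205
  y_2 = 3.4825 - 0.02*34.8248 = 2.786
Step 3: grad_x = 2*1*-0.9205 = -1.841, grad_y = 2*5*2.786 = 27.8598
  x_3 = -0.9205 - 0.02*-1.841 = -0.8837
  y_3 = 2.786 - 0.02*27.8598 = 2.2288
f(-0.8837, 2.2288) = 1*(-0.8837)^2 + 5*2.2288^2 = 25.6183


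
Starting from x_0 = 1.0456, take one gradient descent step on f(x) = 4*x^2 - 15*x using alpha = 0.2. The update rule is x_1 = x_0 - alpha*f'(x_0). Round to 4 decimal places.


We compute the gradient at x_0 and apply the update.
f'(x) = 8*x - 15
f'(1.0456) = 8*1.0456 - 15 = -6.6352
x_1 = 1.0456 - 0.2*-6.6352 = 2.3726


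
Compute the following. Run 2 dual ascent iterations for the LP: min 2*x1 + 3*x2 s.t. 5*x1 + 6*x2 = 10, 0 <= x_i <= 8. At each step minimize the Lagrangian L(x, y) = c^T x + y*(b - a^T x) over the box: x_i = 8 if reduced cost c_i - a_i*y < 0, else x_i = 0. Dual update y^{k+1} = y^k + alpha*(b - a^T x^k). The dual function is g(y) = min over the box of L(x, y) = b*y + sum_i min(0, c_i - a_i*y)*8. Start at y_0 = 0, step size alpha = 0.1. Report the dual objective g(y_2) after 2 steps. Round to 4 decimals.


Dual ascent for LP: min 2*x1 + 3*x2, 5*x1 + 6*x2 = 10, 0 <= x_i <= 8
Step 1: y^k = 0.0, reduced costs: (2.0, 3.0)
  x^k = (0.0, 0.0), subgradient = b - a^T x = 10.0
  y^{k+1} = 0.0 + 0.1*10.0 = 1.0
Step 2: y^k = 1.0, reduced costs: (-3.0, -3.0)
  x^k = (8.0, 8.0), subgradient = b - a^T x = -78.0
  y^{k+1} = 1.0 + 0.1*-78.0 = -6.8
Dual objective at y_2 = -6.8: reduced costs (36.0, 43.8), box minimizer x = (0.0, 0.0)
g(y_2) = b*y + (c1 - a1*y)*x1 + (c2 - a2*y)*x2 = 10*(-6.8) + 36.0*0.0 + 43.8*0.0 = -68.0 + 0.0 + 0.0 = -68.0


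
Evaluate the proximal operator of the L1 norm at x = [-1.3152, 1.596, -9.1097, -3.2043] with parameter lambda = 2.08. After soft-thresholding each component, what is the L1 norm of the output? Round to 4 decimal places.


Soft-thresholding with lambda = 2.08:
prox(-1.3152) = sign(-1.3152)*max(|-1.3152| - 2.08, 0) = 0.0
prox(1.596) = sign(1.596)*max(|1.596| - 2.08, 0) = 0.0
prox(-9.1097) = sign(-9.1097)*max(|-9.1097| - 2.08, 0) = -7.0297
prox(-3.2043) = sign(-3.2043)*max(|-3.2043| - 2.08, 0) = -1.1243
prox(x) = [0.0, 0.0, -7.0297, -1.1243]
||prox(x)||_1 = 0.0 + 0.0 + 7.0297 + 1.1243 = 8.154


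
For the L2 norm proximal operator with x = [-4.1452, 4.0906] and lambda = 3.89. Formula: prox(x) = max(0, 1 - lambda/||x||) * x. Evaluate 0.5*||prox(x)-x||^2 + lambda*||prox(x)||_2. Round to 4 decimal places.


Step 1: Compute ||x||.
||x|| = 5.8237
Step 2: Compute scaling factor.
scale = max(0, 1 - 3.89/5.8237) = 0.332
Step 3: prox(x) = [-1.3764, 1.3583]
||prox(x)|| = 1.9337
Step 4: Proximal objective.
0.5*||prox-x||^2 = 7.5661
lambda*||prox|| = 7.5221
Total = 15.0882


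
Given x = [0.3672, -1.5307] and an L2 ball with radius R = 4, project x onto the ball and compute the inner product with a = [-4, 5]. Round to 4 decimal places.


Step 1: Compute ||x|| (intermediates to 6 decimals).
||x|| = sqrt(0.3672^2 + (-1.5307)^2) = 1.574128
Step 2: Project.
Since ||x|| <= R, proj = x (no scaling needed).
proj(x) = [0.3672, -1.5307]
Step 3: Dot product.
a^T * proj(x) = -4*0.3672 + 5*(-1.5307) = -9.1223


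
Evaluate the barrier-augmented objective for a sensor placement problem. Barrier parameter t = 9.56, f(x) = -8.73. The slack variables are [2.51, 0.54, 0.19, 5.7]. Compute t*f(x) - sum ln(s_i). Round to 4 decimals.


Step 1: Compute log-barrier.
ln values: [0.9203, -0.6162, -1.6607, 1.7405]
phi = -(0.9203 - 0.6162 - 1.6607 + 1.7405) = -0.3838
Step 2: Compute augmented objective.
t*f(x) = 9.56*-8.73 = -83.4588
Total = -83.4588 - 0.3838 = -83.8426


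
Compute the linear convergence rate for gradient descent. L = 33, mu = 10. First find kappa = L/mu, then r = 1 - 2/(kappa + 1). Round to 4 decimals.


Step 1: Compute the condition number.
kappa = L/mu = 33/10 = 3.3
Step 2: Compute the convergence rate.
r = 1 - 2/(kappa + 1) = 1 - 2*mu/(L + mu) = (L - mu)/(L + mu) = 23/43 = 0.5349


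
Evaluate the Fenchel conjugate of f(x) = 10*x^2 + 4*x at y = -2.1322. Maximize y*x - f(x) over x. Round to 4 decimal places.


f*(y) = sup_x {y*x - a*x^2 - b*x} = sup_x {(y-b)*x - a*x^2}
FOC: (y - b) - 2a*x = 0 => x* = (y - b)/(2a)
x* = (-2.1322 - 4)/(2*10) = -0.3066
f*(-2.1322) = (y-b)^2/(4a) = (-2.1322 - 4)^2/(4*10)
= 37.6039/40 = 0.9401


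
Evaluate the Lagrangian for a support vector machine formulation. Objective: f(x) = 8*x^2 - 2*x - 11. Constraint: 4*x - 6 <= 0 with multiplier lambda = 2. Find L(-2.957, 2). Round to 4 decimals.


Step 1: Evaluate f(x).
f(-2.957) = 8*(-2.957)^2 - 2*(-2.957) - 11 = 64.8648
Step 2: Evaluate g(x).
g(-2.957) = 4*-2.957 - 6 = -17.828
Step 3: Compute Lagrangian.
L = 64.8648 + 2*-17.828 = 29.2088


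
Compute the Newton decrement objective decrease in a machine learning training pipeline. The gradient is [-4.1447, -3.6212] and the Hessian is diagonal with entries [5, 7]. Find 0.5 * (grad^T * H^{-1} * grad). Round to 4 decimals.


Step 1: H is diagonal, so H^(-1) * g = [-0.8289, -0.5173].
Step 2: g^T H^(-1) g = sum_i g_i^2 / H_ii
  = (-4.1447)^2/5 + (-3.6212)^2/7
  = 3.4357 + 1.8733 = 5.309
Step 3: Objective decrease = 0.5 * g^T H^(-1) g = 2.6545


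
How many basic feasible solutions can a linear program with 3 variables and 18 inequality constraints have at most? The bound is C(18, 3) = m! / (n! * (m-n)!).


Each vertex corresponds to some choice of n active constraints out of m, so the number of vertices is at most C(m, n) = m! / (n!(m-n)!).
m = 18, n = 3
Numerator: 18 * 17 * 16
Denominator: 3! = 6
C(18, 3) = 816


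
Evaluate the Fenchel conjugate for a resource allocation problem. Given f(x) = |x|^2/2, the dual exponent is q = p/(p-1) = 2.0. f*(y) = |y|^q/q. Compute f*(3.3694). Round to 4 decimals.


The conjugate exponent q satisfies 1/p + 1/q = 1.
p = 2, so q = 2/(2 - 1) = 2.0
|y|^q = 3.3694^2.0 = 11.3529
f*(3.3694) = 11.3529 / 2.0 = 5.6764


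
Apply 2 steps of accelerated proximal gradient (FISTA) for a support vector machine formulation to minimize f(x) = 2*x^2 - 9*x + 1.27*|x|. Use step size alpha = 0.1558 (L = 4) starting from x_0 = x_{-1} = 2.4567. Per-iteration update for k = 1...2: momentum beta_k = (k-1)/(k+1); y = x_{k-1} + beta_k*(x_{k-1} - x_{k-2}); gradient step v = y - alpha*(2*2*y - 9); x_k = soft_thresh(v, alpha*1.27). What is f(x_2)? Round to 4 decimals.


FISTA on f(x) = 2*x^2 - 9*x + 1.27*|x|
L = 4, alpha = 0.1558
Iteration 1: beta = 0.0, y = 2.4567 + 0.0*(2.4567 - 2.4567) = 2.4567
  grad(y) = 0.8268, v = y - alpha*grad = 2.3279
  prox(v) = soft_thresh(2.3279, 0.1979) = 2.13
Iteration 2: beta = 0.3333, y = 2.13 + 0.3333*(2.13 - 2.4567) = 2.0211
  grad(y) = -0.9155, v = y - alpha*grad = 2.1638
  prox(v) = soft_thresh(2.1638, 0.1979) = 1.9659
f(x_2) = 2*1.9659^2 - 9*1.9659 + 1.27*|1.9659| = -7.4669


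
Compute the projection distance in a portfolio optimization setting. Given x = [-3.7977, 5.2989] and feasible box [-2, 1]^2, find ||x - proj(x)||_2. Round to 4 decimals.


Project each component onto [-2, 1].
clip(-3.7977) = -2.0, clip(5.2989) = 1.0
Projection = [-2.0, 1.0]
Squared diffs: [3.2317, 18.4805]
Distance = sqrt(21.7122) = 4.6596


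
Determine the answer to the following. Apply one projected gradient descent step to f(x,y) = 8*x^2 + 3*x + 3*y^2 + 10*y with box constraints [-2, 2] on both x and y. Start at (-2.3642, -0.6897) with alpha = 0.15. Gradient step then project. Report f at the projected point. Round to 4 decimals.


Step 1: Compute gradient at (-2.3642, -0.6897).
grad_x = 2*8*-2.3642 + 3 = -34.8272
grad_y = 2*3*-0.6897 + 10 = 5.8618
Step 2: Gradient step.
x_raw = -2.3642 - 0.15*-34.8272 = 2.8599
y_raw = -0.6897 - 0.15*5.8618 = -1.569
Step 3: Project onto [-2, 2].
x_proj = clip(2.8599) = 2.0
y_proj = clip(-1.569) = -1.569
Step 4: Evaluate f.
f(2.0, -1.569) = 29.6953


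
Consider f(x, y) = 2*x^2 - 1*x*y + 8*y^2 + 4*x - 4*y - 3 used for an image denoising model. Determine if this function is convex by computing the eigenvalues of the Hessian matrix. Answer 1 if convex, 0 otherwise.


The Hessian of f(x,y) = 2*x^2 - 1*x*y + 8*y^2 + 4*x - 4*y - 3 is:
H = [[4, -1], [-1, 16]]
Trace = 4 + 16 = 20
Determinant = 4*16 - (-1)^2 = 63
Discriminant = (20)^2 - 4*63 = 148.0
Eigenvalues: lambda_1 = 3.9172, lambda_2 = 16.0828
The function is convex.

1


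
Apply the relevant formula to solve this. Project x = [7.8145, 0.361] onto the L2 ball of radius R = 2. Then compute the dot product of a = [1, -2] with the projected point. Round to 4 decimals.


Step 1: Compute ||x|| (intermediates to 6 decimals).
||x|| = sqrt(7.8145^2 + 0.361^2) = 7.822834
Step 2: Project.
Since ||x|| > R, scale = R/||x|| = 2/7.822834 = 0.255662, proj(x) = scale * x
proj(x) = [1.997871, 0.092294]
Step 3: Dot product.
a^T * proj(x) = 1*1.997871 - 2*0.092294 = 1.8133


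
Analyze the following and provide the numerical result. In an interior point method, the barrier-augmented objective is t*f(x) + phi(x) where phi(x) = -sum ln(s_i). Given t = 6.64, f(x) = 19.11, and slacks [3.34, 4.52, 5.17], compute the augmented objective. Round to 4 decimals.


Step 1: Compute log-barrier.
ln values: [1.206, 1.5085, 1.6429]
phi = -(1.206 + 1.5085 + 1.6429) = -4.3574
Step 2: Compute augmented objective.
t*f(x) = 6.64*19.11 = 126.8904
Total = 126.8904 - 4.3574 = 122.533


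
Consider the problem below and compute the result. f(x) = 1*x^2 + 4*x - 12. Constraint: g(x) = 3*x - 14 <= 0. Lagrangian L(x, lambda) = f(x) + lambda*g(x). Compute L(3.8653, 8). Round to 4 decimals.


Step 1: Evaluate f(x).
f(3.8653) = 1*3.8653^2 + 4*3.8653 - 12 = 18.4017
Step 2: Evaluate g(x).
g(3.8653) = 3*3.8653 - 14 = -2.4041
Step 3: Compute Lagrangian.
L = 18.4017 + 8*-2.4041 = -0.8311


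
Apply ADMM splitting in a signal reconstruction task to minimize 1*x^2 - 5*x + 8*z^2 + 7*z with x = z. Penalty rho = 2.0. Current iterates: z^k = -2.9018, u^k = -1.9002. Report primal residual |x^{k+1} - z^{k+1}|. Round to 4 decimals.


ADMM iteration with rho = 2.0, z^k = -2.9018, u^k = -1.9002
Step 1: x-update.
Minimize 1*x^2 - 5*x + (2.0/2)*(x + 2.9018 - 1.9002)^2
FOC: (2*1 + 2.0)*x = 5 + 2.0*(-2.9018 + 1.9002)
x^{k+1} = 0.7492
Step 2: z-update.
Minimize 8*z^2 + 7*z + (2.0/2)*(0.7492 - z - 1.9002)^2
FOC: (2*8 + 2.0)*z = -7 + 2.0*(0.7492 - 1.9002)
z^{k+1} = -0.5168
Step 3: u-update.
u^{k+1} = -1.9002 + 0.7492 + 0.5168 = -0.6342
Step 4: Primal residual = |0.7492 + 0.5168| = 1.266


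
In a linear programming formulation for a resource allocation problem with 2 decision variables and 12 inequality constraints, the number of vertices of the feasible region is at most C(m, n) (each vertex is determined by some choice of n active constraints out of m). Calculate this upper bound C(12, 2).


Each vertex corresponds to some choice of n active constraints out of m, so the number of vertices is at most C(m, n) = m! / (n!(m-n)!).
m = 12, n = 2
Numerator: 12 * 11
Denominator: 2! = 2
C(12, 2) = 66


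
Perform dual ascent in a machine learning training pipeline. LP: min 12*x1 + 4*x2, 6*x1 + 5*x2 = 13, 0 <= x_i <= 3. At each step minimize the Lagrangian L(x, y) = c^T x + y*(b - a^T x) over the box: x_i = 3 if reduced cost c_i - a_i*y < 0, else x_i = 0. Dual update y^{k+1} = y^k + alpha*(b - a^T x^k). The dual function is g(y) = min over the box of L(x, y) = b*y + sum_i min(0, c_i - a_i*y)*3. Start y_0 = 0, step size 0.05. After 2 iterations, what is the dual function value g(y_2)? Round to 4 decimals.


Dual ascent for LP: min 12*x1 + 4*x2, 6*x1 + 5*x2 = 13, 0 <= x_i <= 3
Step 1: y^k = 0.0, reduced costs: (12.0, 4.0)
  x^k = (0.0, 0.0), subgradient = b - a^T x = 13.0
  y^{k+1} = 0.0 + 0.05*13.0 = 0.65
Step 2: y^k = 0.65, reduced costs: (8.1, 0.75)
  x^k = (0.0, 0.0), subgradient = b - a^T x = 13.0
  y^{k+1} = 0.65 + 0.05*13.0 = 1.3
Dual objective at y_2 = 1.3: reduced costs (4.2, -2.5), box minimizer x = (0.0, 3.0)
g(y_2) = b*y + (c1 - a1*y)*x1 + (c2 - a2*y)*x2 = 13*1.3 + 4.2*0.0 + (-2.5)*3.0 = 16.9 + 0.0 - 7.5 = 9.4


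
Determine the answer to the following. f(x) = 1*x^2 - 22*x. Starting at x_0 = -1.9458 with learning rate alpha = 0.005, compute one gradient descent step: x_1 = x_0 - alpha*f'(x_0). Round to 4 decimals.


We compute the gradient at x_0 and apply the update.
f'(x) = 2*x - 22
f'(-1.9458) = 2*-1.9458 - 22 = -25.8916
x_1 = -1.9458 - 0.005*-25.8916 = -1.8163


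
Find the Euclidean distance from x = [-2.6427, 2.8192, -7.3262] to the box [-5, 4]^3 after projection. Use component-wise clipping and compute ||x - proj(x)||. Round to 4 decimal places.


Project each component onto [-5, 4].
clip(-2.6427) = -2.6427, clip(2.8192) = 2.8192, clip(-7.3262) = -5.0
Projection = [-2.6427, 2.8192, -5.0]
Squared diffs: [0.0, 0.0, 5.4112]
Distance = sqrt(5.4112) = 2.3262


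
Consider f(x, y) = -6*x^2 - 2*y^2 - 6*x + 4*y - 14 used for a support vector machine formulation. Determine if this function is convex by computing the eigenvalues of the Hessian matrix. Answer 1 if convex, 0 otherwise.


The Hessian of f(x,y) = -6*x^2 - 2*y^2 - 6*x + 4*y - 14 is:
H = [[-12, 0], [0, -4]]
Trace = -12 - 4 = -16
Determinant = -12*-4 - (0)^2 = 48
Discriminant = (-16)^2 - 4*48 = 64.0
Eigenvalues: lambda_1 = -12.0, lambda_2 = -4.0
The function is not convex.

0


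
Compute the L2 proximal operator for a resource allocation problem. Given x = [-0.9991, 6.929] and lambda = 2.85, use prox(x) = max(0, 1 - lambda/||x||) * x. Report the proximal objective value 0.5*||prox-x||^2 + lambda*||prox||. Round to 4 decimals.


Step 1: Compute ||x||.
||x|| = 7.0007
Step 2: Compute scaling factor.
scale = max(0, 1 - 2.85/7.0007) = 0.5929
Step 3: prox(x) = [-0.5924, 4.1082]
||prox(x)|| = 4.1507
Step 4: Proximal objective.
0.5*||prox-x||^2 = 4.0613
lambda*||prox|| = 11.8295
Total = 15.8906


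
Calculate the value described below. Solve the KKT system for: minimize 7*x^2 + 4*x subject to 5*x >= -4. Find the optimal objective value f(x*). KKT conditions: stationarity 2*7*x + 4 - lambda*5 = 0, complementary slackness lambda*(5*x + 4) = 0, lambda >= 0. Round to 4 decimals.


Step 1: Try lambda = 0 (constraint inactive).
Stationarity: 2*7*x + 4 = 0
x* = -4/(2*7) = -2/7 = -0.2857 (rounded; the exact value -2/7 is used below)
Check constraint: 5*-0.2857 = -1.4285 >= -4 -- satisfied.
Step 2: Compute optimal value.
f(x*) = 7*(-2/7)^2 + 4*(-2/7) = -0.5714


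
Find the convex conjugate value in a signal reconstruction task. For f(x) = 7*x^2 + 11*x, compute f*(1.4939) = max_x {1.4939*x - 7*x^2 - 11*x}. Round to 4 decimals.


f*(y) = sup_x {y*x - a*x^2 - b*x} = sup_x {(y-b)*x - a*x^2}
FOC: (y - b) - 2a*x = 0 => x* = (y - b)/(2a)
x* = (1.4939 - 11)/(2*7) = -0.679
f*(1.4939) = (y-b)^2/(4a) = (1.4939 - 11)^2/(4*7)
= 90.3659/28 = 3.2274


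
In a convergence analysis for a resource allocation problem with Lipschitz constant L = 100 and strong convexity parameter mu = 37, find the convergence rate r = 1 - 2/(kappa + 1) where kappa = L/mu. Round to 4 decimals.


Step 1: Compute the condition number.
kappa = L/mu = 100/37 = 2.7027
Step 2: Compute the convergence rate.
r = 1 - 2/(kappa + 1) = 1 - 2*mu/(L + mu) = (L - mu)/(L + mu) = 63/137 = 0.4599


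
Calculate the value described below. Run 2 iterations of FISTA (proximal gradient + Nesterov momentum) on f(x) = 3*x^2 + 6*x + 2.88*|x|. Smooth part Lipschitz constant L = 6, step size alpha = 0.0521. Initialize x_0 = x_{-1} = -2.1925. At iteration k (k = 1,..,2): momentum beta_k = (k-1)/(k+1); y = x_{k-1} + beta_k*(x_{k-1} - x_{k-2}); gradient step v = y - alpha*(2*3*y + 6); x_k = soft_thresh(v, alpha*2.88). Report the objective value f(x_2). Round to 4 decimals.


FISTA on f(x) = 3*x^2 + 6*x + 2.88*|x|
L = 6, alpha = 0.0521
Iteration 1: beta = 0.0, y = -2.1925 + 0.0*(-2.1925 + 2.1925) = -2.1925
  grad(y) = -7.155, v = y - alpha*grad = -1.8197
  prox(v) = soft_thresh(-1.8197, 0.15) = -1.6697
Iteration 2: beta = 0.3333, y = -1.6697 + 0.3333*(-1.6697 + 2.1925) = -1.4954
  grad(y) = -2.9724, v = y - alpha*grad = -1.3405
  prox(v) = soft_thresh(-1.3405, 0.15) = -1.1905
f(x_2) = 3*(-1.1905)^2 + 6*(-1.1905) + 2.88*|-1.1905| = 0.5375


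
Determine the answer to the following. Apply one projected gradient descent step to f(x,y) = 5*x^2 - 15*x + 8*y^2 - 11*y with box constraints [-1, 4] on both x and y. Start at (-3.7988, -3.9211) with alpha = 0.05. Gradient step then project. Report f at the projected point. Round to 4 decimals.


Step 1: Compute gradient at (-3.7988, -3.9211).
grad_x = 2*5*-3.7988 - 15 = -52.988
grad_y = 2*8*-3.9211 - 11 = -73.7376
Step 2: Gradient step.
x_raw = -3.7988 - 0.05*-52.988 = -1.1494
y_raw = -3.9211 - 0.05*-73.7376 = -0.2342
Step 3: Project onto [-1, 4].
x_proj = clip(-1.1494) = -1.0
y_proj = clip(-0.2342) = -0.2342
Step 4: Evaluate f.
f(-1.0, -0.2342) = 23.0153


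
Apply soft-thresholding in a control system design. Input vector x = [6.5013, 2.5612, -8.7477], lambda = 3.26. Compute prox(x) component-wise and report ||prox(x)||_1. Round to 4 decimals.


Soft-thresholding with lambda = 3.26:
prox(6.5013) = sign(6.5013)*max(|6.5013| - 3.26, 0) = 3.2413
prox(2.5612) = sign(2.5612)*max(|2.5612| - 3.26, 0) = 0.0
prox(-8.7477) = sign(-8.7477)*max(|-8.7477| - 3.26, 0) = -5.4877
prox(x) = [3.2413, 0.0, -5.4877]
||prox(x)||_1 = 3.2413 + 0.0 + 5.4877 = 8.729


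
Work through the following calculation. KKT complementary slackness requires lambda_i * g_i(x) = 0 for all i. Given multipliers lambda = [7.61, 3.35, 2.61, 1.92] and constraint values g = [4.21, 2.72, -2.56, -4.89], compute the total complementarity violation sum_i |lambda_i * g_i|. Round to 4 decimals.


KKT complementary slackness check:
lambda_1 * g_1 = 7.61 * 4.21 = 32.0381
lambda_2 * g_2 = 3.35 * 2.72 = 9.112
lambda_3 * g_3 = 2.61 * -2.56 = -6.6816
lambda_4 * g_4 = 1.92 * -4.89 = -9.3888
Total violation = 32.0381 + 9.112 + 6.6816 + 9.3888 = 57.2205


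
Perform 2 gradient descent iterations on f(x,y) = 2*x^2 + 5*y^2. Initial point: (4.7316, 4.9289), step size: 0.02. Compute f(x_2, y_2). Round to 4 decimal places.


Gradient descent on f(x,y) = 2*x^2 + 5*y^2.
Starting point: (4.7316, 4.9289), alpha = 0.02
Step 1: grad_x = 2*2*4.7316 = 18.9264, grad_y = 2*5*4.9289 = 49.289
  x_1 = 4.7316 - 0.02*18.9264 = 4.3531
  y_1 = 4.9289 - 0.02*49.289 = 3.9431
Step 2: grad_x = 2*2*4.3531 = 17.4123, grad_y = 2*5*3.9431 = 39.4312
  x_2 = 4.3531 - 0.02*17.4123 = 4.0048
  y_2 = 3.9431 - 0.02*39.4312 = 3.1545
f(4.0048, 3.1545) = 2*4.0048^2 + 5*3.1545^2 = 81.8315


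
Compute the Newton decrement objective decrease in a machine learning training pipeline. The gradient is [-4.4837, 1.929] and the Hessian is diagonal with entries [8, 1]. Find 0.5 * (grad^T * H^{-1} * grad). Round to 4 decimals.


Step 1: H is diagonal, so H^(-1) * g = [-0.5605, 1.929].
Step 2: g^T H^(-1) g = sum_i g_i^2 / H_ii
  = (-4.4837)^2/8 + (1.929)^2/1
  = 2.5129 + 3.721 = 6.234
Step 3: Objective decrease = 0.5 * g^T H^(-1) g = 3.117


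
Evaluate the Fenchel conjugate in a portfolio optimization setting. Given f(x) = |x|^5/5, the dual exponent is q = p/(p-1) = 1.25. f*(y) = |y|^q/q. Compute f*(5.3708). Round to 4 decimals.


The conjugate exponent q satisfies 1/p + 1/q = 1.
p = 5, so q = 5/(5 - 1) = 1.25
|y|^q = 5.3708^1.25 = 8.1761
f*(5.3708) = 8.1761 / 1.25 = 6.5409


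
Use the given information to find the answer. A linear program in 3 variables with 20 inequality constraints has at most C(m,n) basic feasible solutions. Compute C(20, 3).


Each vertex corresponds to some choice of n active constraints out of m, so the number of vertices is at most C(m, n) = m! / (n!(m-n)!).
m = 20, n = 3
Numerator: 20 * 19 * 18
Denominator: 3! = 6
C(20, 3) = 1140


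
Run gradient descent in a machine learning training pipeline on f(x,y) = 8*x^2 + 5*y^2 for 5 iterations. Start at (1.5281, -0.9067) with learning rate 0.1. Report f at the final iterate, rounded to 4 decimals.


Gradient descent on f(x,y) = 8*x^2 + 5*y^2.
Starting point: (1.5281, -0.9067), alpha = 0.1
Step 1: grad_x = 2*8*1.5281 = 24.4496, grad_y = 2*5*-0.9067 = -9.067
  x_1 = 1.5281 - 0.1*24.4496 = -0.9169
  y_1 = -0.9067 - 0.1*-9.067 = 0.0
Step 2: grad_x = 2*8*-0.9169 = -14.6698, grad_y = 2*5*0.0 = 0.0
  x_2 = -0.9169 - 0.1*-14.6698 = 0.5501
  y_2 = 0.0 - 0.1*0.0 = 0.0
Step 3: grad_x = 2*8*0.5501 = 8.8019, grad_y = 2*5*0.0 = 0.0
  x_3 = 0.5501 - 0.1*8.8019 = -0.3301
  y_3 = 0.0 - 0.1*0.0 = 0.0
Step 4: grad_x = 2*8*-0.3301 = -5.2811, grad_y = 2*5*0.0 = 0.0
  x_4 = -0.3301 - 0.1*-5.2811 = 0.198
  y_4 = 0.0 - 0.1*0.0 = 0.0
Step 5: grad_x = 2*8*0.198 = 3.1687, grad_y = 2*5*0.0 = 0.0
  x_5 = 0.198 - 0.1*3.1687 = -0.1188
  y_5 = 0.0 - 0.1*0.0 = 0.0
f(-0.1188, 0.0) = 8*(-0.1188)^2 + 5*0.0^2 = 0.113


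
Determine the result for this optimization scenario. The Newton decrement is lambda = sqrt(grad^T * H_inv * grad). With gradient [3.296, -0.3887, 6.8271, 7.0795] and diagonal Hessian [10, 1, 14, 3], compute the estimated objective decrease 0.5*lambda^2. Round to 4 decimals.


Step 1: H is diagonal, so H^(-1) * g = [0.3296, -0.3887, 0.4877, 2.3598].
Step 2: g^T H^(-1) g = sum_i g_i^2 / H_ii
  = (3.296)^2/10 + (-0.3887)^2/1 + (6.8271)^2/14 + (7.0795)^2/3
  = 1.0864 + 0.1511 + 3.3292 + 16.7064 = 21.2731
Step 3: Objective decrease = 0.5 * g^T H^(-1) g = 10.6366


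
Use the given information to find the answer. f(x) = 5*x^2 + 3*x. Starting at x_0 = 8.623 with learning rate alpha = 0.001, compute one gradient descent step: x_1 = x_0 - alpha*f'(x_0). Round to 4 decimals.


We compute the gradient at x_0 and apply the update.
f'(x) = 10*x + 3
f'(8.623) = 10*8.623 + 3 = 89.23
x_1 = 8.623 - 0.001*89.23 = 8.5338


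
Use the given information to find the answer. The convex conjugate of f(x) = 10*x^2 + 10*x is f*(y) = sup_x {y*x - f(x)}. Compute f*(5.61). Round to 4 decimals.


f*(y) = sup_x {y*x - a*x^2 - b*x} = sup_x {(y-b)*x - a*x^2}
FOC: (y - b) - 2a*x = 0 => x* = (y - b)/(2a)
x* = (5.61 - 10)/(2*10) = -0.2195
f*(5.61) = (y-b)^2/(4a) = (5.61 - 10)^2/(4*10)
= 19.2721/40 = 0.4818


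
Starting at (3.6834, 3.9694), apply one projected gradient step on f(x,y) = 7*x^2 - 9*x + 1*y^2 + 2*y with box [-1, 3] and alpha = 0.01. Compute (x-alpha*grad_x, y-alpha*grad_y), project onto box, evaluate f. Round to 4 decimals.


Step 1: Compute gradient at (3.6834, 3.9694).
grad_x = 2*7*3.6834 - 9 = 42.5676
grad_y = 2*1*3.9694 + 2 = 9.9388
Step 2: Gradient step.
x_raw = 3.6834 - 0.01*42.5676 = 3.2577
y_raw = 3.9694 - 0.01*9.9388 = 3.87
Step 3: Project onto [-1, 3].
x_proj = clip(3.2577) = 3.0
y_proj = clip(3.87) = 3.0
Step 4: Evaluate f.
f(3.0, 3.0) = 51.0


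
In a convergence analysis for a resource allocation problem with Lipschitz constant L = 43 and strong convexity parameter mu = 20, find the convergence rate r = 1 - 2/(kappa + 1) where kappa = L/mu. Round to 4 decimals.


Step 1: Compute the condition number.
kappa = L/mu = 43/20 = 2.15
Step 2: Compute the convergence rate.
r = 1 - 2/(kappa + 1) = 1 - 2*mu/(L + mu) = (L - mu)/(L + mu) = 23/63 = 0.3651


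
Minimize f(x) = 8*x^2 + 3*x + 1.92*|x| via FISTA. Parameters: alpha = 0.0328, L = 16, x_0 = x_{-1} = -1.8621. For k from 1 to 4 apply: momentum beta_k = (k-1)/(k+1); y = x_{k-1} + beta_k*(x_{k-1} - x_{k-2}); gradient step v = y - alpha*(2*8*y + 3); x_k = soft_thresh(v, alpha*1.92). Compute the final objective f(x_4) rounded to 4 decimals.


FISTA on f(x) = 8*x^2 + 3*x + 1.92*|x|
L = 16, alpha = 0.0328
Iteration 1: beta = 0.0, y = -1.8621 + 0.0*(-1.8621 + 1.8621) = -1.8621
  grad(y) = -26.7936, v = y - alpha*grad = -0.9833
  prox(v) = soft_thresh(-0.9833, 0.063) = -0.9203
Iteration 2: beta = 0.3333, y = -0.9203 + 0.3333*(-0.9203 + 1.8621) = -0.6064
  grad(y) = -6.7017, v = y - alpha*grad = -0.3865
  prox(v) = soft_thresh(-0.3865, 0.063) = -0.3236
Iteration 3: beta = 0.5, y = -0.3236 + 0.5*(-0.3236 + 0.9203) = -0.0252
  grad(y) = 2.5968, v = y - alpha*grad = -0.1104
  prox(v) = soft_thresh(-0.1104, 0.063) = -0.0474
Iteration 4: beta = 0.6, y = -0.0474 + 0.6*(-0.0474 + 0.3236) = 0.1183
  grad(y) = 4.8928, v = y - alpha*grad = -0.0422
  prox(v) = soft_thresh(-0.0422, 0.063) = 0.0
f(x_4) = 8*0.0^2 + 3*0.0 + 1.92*|0.0| = 0.0


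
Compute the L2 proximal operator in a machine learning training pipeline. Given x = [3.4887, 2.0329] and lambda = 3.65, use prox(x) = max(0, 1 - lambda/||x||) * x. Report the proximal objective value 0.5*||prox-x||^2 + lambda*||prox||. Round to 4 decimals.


Step 1: Compute ||x||.
||x|| = 4.0378
Step 2: Compute scaling factor.
scale = max(0, 1 - 3.65/4.0378) = 0.096
Step 3: prox(x) = [0.3351, 0.1952]
||prox(x)|| = 0.3878
Step 4: Proximal objective.
0.5*||prox-x||^2 = 6.6613
lambda*||prox|| = 1.4155
Total = 8.0767


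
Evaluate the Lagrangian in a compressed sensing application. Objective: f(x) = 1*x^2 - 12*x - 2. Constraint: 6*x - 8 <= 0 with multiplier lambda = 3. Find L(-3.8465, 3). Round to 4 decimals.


Step 1: Evaluate f(x).
f(-3.8465) = 1*(-3.8465)^2 - 12*(-3.8465) - 2 = 58.9536
Step 2: Evaluate g(x).
g(-3.8465) = 6*-3.8465 - 8 = -31.079
Step 3: Compute Lagrangian.
L = 58.9536 + 3*-31.079 = -34.2834


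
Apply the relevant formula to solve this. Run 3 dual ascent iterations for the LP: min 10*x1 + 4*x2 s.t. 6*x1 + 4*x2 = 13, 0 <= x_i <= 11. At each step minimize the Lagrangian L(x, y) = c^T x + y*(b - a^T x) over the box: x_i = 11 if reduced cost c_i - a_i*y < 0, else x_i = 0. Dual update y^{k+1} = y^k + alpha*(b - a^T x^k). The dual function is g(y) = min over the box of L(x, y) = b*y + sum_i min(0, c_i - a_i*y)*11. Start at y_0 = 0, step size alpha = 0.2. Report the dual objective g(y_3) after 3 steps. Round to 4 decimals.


Dual ascent for LP: min 10*x1 + 4*x2, 6*x1 + 4*x2 = 13, 0 <= x_i <= 11
Step 1: y^k = 0.0, reduced costs: (10.0, 4.0)
  x^k = (0.0, 0.0), subgradient = b - a^T x = 13.0
  y^{k+1} = 0.0 + 0.2*13.0 = 2.6
Step 2: y^k = 2.6, reduced costs: (-5.6, -6.4)
  x^k = (11.0, 11.0), subgradient = b - a^T x = -97.0
  y^{k+1} = 2.6 + 0.2*-97.0 = -16.8
Step 3: y^k = -16.8, reduced costs: (110.8, 71.2)
  x^k = (0.0, 0.0), subgradient = b - a^T x = 13.0
  y^{k+1} = -16.8 + 0.2*13.0 = -14.2
Dual objective at y_3 = -14.2: reduced costs (95.2, 60.8), box minimizer x = (0.0, 0.0)
g(y_3) = b*y + (c1 - a1*y)*x1 + (c2 - a2*y)*x2 = 13*(-14.2) + 95.2*0.0 + 60.8*0.0 = -184.6 + 0.0 + 0.0 = -184.6


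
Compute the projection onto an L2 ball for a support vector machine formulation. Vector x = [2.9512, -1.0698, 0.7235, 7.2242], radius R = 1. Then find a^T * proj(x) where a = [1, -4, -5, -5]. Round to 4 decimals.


Step 1: Compute ||x|| (intermediates to 6 decimals).
||x|| = sqrt(2.9512^2 + (-1.0698)^2 + 0.7235^2 + 7.2242^2) = 7.909903
Step 2: Project.
Since ||x|| > R, scale = R/||x|| = 1/7.909903 = 0.126424, proj(x) = scale * x
proj(x) = [0.373103, -0.135248, 0.091468, 0.913312]
Step 3: Dot product.
a^T * proj(x) = 1*0.373103 - 4*(-0.135248) - 5*0.091468 - 5*0.913312 = -4.1098


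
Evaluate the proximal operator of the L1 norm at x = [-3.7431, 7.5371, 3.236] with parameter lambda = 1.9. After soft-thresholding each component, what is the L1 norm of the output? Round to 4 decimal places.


Soft-thresholding with lambda = 1.9:
prox(-3.7431) = sign(-3.7431)*max(|-3.7431| - 1.9, 0) = -1.8431
prox(7.5371) = sign(7.5371)*max(|7.5371| - 1.9, 0) = 5.6371
prox(3.236) = sign(3.236)*max(|3.236| - 1.9, 0) = 1.336
prox(x) = [-1.8431, 5.6371, 1.336]
||prox(x)||_1 = 1.8431 + 5.6371 + 1.336 = 8.8162


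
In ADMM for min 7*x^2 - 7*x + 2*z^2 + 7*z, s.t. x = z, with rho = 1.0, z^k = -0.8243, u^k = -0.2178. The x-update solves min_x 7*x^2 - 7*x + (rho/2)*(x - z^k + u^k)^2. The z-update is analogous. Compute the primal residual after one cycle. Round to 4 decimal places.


ADMM iteration with rho = 1.0, z^k = -0.8243, u^k = -0.2178
Step 1: x-update.
Minimize 7*x^2 - 7*x + (1.0/2)*(x + 0.8243 - 0.2178)^2
FOC: (2*7 + 1.0)*x = 7 + 1.0*(-0.8243 + 0.2178)
x^{k+1} = 0.4262
Step 2: z-update.
Minimize 2*z^2 + 7*z + (1.0/2)*(0.4262 - z - 0.2178)^2
FOC: (2*2 + 1.0)*z = -7 + 1.0*(0.4262 - 0.2178)
z^{k+1} = -1.3583
Step 3: u-update.
u^{k+1} = -0.2178 + 0.4262 + 1.3583 = 1.5667
Step 4: Primal residual = |0.4262 + 1.3583| = 1.7845


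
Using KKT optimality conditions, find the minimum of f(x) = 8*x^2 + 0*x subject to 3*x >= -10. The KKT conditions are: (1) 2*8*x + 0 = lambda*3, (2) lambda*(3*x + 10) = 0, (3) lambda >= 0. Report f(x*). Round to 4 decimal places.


Step 1: Try lambda = 0 (constraint inactive).
Stationarity: 2*8*x + 0 = 0
x* = 0/(2*8) = 0.0
Check constraint: 3*0.0 = 0.0 >= -10 -- satisfied.
Step 2: Compute optimal value.
f(x*) = 8*0.0^2 + 0*0.0 = 0.0


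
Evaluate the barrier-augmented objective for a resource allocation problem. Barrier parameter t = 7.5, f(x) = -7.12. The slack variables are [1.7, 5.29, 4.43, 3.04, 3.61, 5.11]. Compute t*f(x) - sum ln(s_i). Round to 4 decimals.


Step 1: Compute log-barrier.
ln values: [0.5306, 1.6658, 1.4884, 1.1119, 1.2837, 1.6312]
phi = -(0.5306 + 1.6658 + 1.4884 + 1.1119 + 1.2837 + 1.6312) = -7.7116
Step 2: Compute augmented objective.
t*f(x) = 7.5*-7.12 = -53.4
Total = -53.4 - 7.7116 = -61.1116


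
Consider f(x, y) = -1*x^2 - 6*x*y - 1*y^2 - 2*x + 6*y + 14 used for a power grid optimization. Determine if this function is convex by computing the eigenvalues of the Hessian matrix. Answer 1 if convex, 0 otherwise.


The Hessian of f(x,y) = -1*x^2 - 6*x*y - 1*y^2 - 2*x + 6*y + 14 is:
H = [[-2, -6], [-6, -2]]
Trace = -2 - 2 = -4
Determinant = -2*-2 - (-6)^2 = -32
Discriminant = (-4)^2 - 4*-32 = 144.0
Eigenvalues: lambda_1 = -8.0, lambda_2 = 4.0
The function is not convex.

0


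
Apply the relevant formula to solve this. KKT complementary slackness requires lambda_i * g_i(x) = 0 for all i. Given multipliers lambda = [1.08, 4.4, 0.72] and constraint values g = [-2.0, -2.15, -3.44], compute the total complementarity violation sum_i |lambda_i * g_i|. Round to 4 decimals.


KKT complementary slackness check:
lambda_1 * g_1 = 1.08 * -2.0 = -2.16
lambda_2 * g_2 = 4.4 * -2.15 = -9.46
lambda_3 * g_3 = 0.72 * -3.44 = -2.4768
Total violation = 2.16 + 9.46 + 2.4768 = 14.0968


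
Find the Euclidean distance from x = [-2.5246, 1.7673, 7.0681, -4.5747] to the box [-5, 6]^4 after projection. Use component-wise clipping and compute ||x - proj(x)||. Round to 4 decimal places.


Project each component onto [-5, 6].
clip(-2.5246) = -2.5246, clip(1.7673) = 1.7673, clip(7.0681) = 6.0, clip(-4.5747) = -4.5747
Projection = [-2.5246, 1.7673, 6.0, -4.5747]
Squared diffs: [0.0, 0.0, 1.1408, 0.0]
Distance = sqrt(1.1408) = 1.0681


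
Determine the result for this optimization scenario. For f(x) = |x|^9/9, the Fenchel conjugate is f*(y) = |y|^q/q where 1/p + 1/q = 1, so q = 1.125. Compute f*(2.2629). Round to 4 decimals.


The conjugate exponent q satisfies 1/p + 1/q = 1.
p = 9, so q = 9/(9 - 1) = 1.125
|y|^q = 2.2629^1.125 = 2.5061
f*(2.2629) = 2.5061 / 1.125 = 2.2276


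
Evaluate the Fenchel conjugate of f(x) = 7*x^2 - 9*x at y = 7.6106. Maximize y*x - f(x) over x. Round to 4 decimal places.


f*(y) = sup_x {y*x - a*x^2 - b*x} = sup_x {(y-b)*x - a*x^2}
FOC: (y - b) - 2a*x = 0 => x* = (y - b)/(2a)
x* = (7.6106 + 9)/(2*7) = 1.1865
f*(7.6106) = (y-b)^2/(4a) = (7.6106 + 9)^2/(4*7)
= 275.912/28 = 9.854


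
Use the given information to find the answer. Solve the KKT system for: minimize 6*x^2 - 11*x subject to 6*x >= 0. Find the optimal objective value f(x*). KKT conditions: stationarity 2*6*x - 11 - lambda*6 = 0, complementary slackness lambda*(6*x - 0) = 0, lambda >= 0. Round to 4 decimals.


Step 1: Try lambda = 0 (constraint inactive).
Stationarity: 2*6*x - 11 = 0
x* = 11/(2*6) = 11/12 = 0.9167 (rounded; the exact value 11/12 is used below)
Check constraint: 6*0.9167 = 5.5002 >= 0 -- satisfied.
Step 2: Compute optimal value.
f(x*) = 6*(11/12)^2 - 11*(11/12) = -5.0417


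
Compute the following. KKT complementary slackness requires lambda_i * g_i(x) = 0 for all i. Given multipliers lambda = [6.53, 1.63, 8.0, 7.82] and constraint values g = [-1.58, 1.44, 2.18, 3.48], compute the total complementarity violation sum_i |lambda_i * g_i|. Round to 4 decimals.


KKT complementary slackness check:
lambda_1 * g_1 = 6.53 * -1.58 = -10.3174
lambda_2 * g_2 = 1.63 * 1.44 = 2.3472
lambda_3 * g_3 = 8.0 * 2.18 = 17.44
lambda_4 * g_4 = 7.82 * 3.48 = 27.2136
Total violation = 10.3174 + 2.3472 + 17.44 + 27.2136 = 57.3182


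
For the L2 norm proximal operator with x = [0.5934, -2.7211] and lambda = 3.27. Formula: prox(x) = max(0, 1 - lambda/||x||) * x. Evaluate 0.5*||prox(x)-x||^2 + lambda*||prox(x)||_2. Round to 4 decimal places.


Step 1: Compute ||x||.
||x|| = 2.7851
Step 2: Compute scaling factor.
scale = max(0, 1 - 3.27/2.7851) = 0.0
Step 3: prox(x) = [0.0, -0.0]
||prox(x)|| = 0.0
Step 4: Proximal objective.
0.5*||prox-x||^2 = 3.8783
lambda*||prox|| = 0.0
Total = 3.8783


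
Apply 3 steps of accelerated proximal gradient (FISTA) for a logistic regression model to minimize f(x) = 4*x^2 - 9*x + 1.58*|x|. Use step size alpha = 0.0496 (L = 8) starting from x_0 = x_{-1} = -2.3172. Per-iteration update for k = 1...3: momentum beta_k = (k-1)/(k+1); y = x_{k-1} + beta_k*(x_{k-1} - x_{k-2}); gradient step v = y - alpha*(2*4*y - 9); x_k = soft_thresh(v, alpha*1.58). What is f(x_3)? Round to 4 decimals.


FISTA on f(x) = 4*x^2 - 9*x + 1.58*|x|
L = 8, alpha = 0.0496
Iteration 1: beta = 0.0, y = -2.3172 + 0.0*(-2.3172 + 2.3172) = -2.3172
  grad(y) = -27.5376, v = y - alpha*grad = -0.9513
  prox(v) = soft_thresh(-0.9513, 0.0784) = -0.873
Iteration 2: beta = 0.3333, y = -0.873 + 0.3333*(-0.873 + 2.3172) = -0.3916
  grad(y) = -12.1324, v = y - alpha*grad = 0.2102
  prox(v) = soft_thresh(0.2102, 0.0784) = 0.1318
Iteration 3: beta = 0.5, y = 0.1318 + 0.5*(0.1318 + 0.873) = 0.6343
  grad(y) = -3.926, v = y - alpha*grad = 0.829
  prox(v) = soft_thresh(0.829, 0.0784) = 0.7506
f(x_3) = 4*0.7506^2 - 9*0.7506 + 1.58*|0.7506| = -3.3159


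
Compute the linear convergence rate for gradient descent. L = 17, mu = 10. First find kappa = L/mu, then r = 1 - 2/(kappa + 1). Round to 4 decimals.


Step 1: Compute the condition number.
kappa = L/mu = 17/10 = 1.7
Step 2: Compute the convergence rate.
r = 1 - 2/(kappa + 1) = 1 - 2*mu/(L + mu) = (L - mu)/(L + mu) = 7/27 = 0.2593


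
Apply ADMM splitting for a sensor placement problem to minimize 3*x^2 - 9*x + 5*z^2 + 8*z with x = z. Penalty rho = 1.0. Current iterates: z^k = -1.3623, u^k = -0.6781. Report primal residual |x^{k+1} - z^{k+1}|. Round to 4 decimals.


ADMM iteration with rho = 1.0, z^k = -1.3623, u^k = -0.6781
Step 1: x-update.
Minimize 3*x^2 - 9*x + (1.0/2)*(x + 1.3623 - 0.6781)^2
FOC: (2*3 + 1.0)*x = 9 + 1.0*(-1.3623 + 0.6781)
x^{k+1} = 1.188
Step 2: z-update.
Minimize 5*z^2 + 8*z + (1.0/2)*(1.188 - z - 0.6781)^2
FOC: (2*5 + 1.0)*z = -8 + 1.0*(1.188 - 0.6781)
z^{k+1} = -0.6809
Step 3: u-update.
u^{k+1} = -0.6781 + 1.188 + 0.6809 = 1.1908
Step 4: Primal residual = |1.188 + 0.6809| = 1.8689


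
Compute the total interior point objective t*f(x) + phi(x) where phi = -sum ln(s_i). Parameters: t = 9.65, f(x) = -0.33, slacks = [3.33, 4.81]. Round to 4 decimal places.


Step 1: Compute log-barrier.
ln values: [1.203, 1.5707]
phi = -(1.203 + 1.5707) = -2.7737
Step 2: Compute augmented objective.
t*f(x) = 9.65*-0.33 = -3.1845
Total = -3.1845 - 2.7737 = -5.9582


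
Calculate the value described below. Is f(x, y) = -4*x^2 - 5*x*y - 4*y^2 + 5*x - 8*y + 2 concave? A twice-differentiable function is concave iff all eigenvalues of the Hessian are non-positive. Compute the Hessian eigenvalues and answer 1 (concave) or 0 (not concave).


The Hessian of f(x,y) = -4*x^2 - 5*x*y - 4*y^2 + 5*x - 8*y + 2 is:
H = [[-8, -5], [-5, -8]]
Trace = -8 - 8 = -16
Determinant = -8*-8 - (-5)^2 = 39
Discriminant = (-16)^2 - 4*39 = 100.0
Eigenvalues: lambda_1 = -13.0, lambda_2 = -3.0
The function is concave.

1


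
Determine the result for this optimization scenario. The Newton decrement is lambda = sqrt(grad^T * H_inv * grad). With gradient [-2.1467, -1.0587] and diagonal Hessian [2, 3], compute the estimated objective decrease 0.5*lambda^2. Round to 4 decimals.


Step 1: H is diagonal, so H^(-1) * g = [-1.0734, -0.3529].
Step 2: g^T H^(-1) g = sum_i g_i^2 / H_ii
  = (-2.1467)^2/2 + (-1.0587)^2/3
  = 2.3042 + 0.3736 = 2.6778
Step 3: Objective decrease = 0.5 * g^T H^(-1) g = 1.3389


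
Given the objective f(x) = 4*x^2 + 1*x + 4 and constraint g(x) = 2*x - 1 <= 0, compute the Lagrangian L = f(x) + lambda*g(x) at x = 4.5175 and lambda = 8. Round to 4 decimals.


Step 1: Evaluate f(x).
f(4.5175) = 4*4.5175^2 + 1*4.5175 + 4 = 90.1487
Step 2: Evaluate g(x).
g(4.5175) = 2*4.5175 - 1 = 8.035
Step 3: Compute Lagrangian.
L = 90.1487 + 8*8.035 = 154.4287
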